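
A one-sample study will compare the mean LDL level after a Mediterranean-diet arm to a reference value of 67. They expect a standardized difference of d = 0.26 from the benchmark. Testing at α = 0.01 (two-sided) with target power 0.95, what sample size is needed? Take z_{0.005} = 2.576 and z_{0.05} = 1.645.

For a one-sample test: n = ((z_{α/2} + z_β) / d)².
z_{α/2} + z_β = 2.576 + 1.645 = 4.221.
n = (4.221 / 0.26)² = 16.235² = 263.56.
Round up.

n = 264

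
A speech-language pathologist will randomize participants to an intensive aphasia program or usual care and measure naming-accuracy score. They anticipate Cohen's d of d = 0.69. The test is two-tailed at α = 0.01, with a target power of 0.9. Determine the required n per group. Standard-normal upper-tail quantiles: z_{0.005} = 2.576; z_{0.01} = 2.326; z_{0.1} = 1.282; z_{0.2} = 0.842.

For two independent groups with equal n: n = 2·((z_{α/2} + z_β) / d)².
z_{α/2} + z_β = 2.576 + 1.282 = 3.858.
n = 2 × (3.858 / 0.69)² = 2 × 5.591² = 2 × 31.26 = 62.5.
Round up to the next whole participant.

n = 63 per group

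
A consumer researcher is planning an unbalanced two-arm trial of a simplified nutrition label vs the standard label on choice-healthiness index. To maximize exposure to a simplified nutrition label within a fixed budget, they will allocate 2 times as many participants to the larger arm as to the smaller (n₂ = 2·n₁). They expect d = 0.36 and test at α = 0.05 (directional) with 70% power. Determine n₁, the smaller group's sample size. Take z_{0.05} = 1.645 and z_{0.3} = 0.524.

n₁ = 55

With allocation ratio k = n₂/n₁ = 2, Var(x̄₁−x̄₂) = σ²(1/n₁ + 1/(k·n₁)) = σ²·(k+1)/(k·n₁).
So n₁ = (1 + 1/k)·((z_{α} + z_β)/d)² = 1.500 × (2.169/0.36)².
n₁ = 1.500 × 36.30 = 54.5.
Round up: n₁ = 55, giving n₂ = 2 × 55 = 110.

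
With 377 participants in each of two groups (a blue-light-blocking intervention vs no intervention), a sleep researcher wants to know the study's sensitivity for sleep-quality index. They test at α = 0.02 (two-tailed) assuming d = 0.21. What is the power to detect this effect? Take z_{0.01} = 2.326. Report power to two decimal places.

For two equal groups, power = Φ(d·√(n/2) − z_{α/2}).
d·√(n/2) = 0.21 × √(377/2) = 0.21 × 13.730 = 2.883.
z_β = 2.883 − 2.326 = 0.557.
Power = Φ(0.557) = 0.711.

power ≈ 0.71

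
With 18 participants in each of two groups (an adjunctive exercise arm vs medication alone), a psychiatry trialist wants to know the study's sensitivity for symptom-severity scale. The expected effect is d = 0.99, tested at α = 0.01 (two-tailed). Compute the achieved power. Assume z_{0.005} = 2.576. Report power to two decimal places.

power ≈ 0.65

For two equal groups, power = Φ(d·√(n/2) − z_{α/2}).
d·√(n/2) = 0.99 × √(18/2) = 0.99 × 3.000 = 2.970.
z_β = 2.970 − 2.576 = 0.394.
Power = Φ(0.394) = 0.653.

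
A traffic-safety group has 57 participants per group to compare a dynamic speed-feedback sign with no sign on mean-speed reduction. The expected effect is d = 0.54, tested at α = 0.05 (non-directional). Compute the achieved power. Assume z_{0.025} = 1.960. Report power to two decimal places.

power ≈ 0.82

For two equal groups, power = Φ(d·√(n/2) − z_{α/2}).
d·√(n/2) = 0.54 × √(57/2) = 0.54 × 5.339 = 2.883.
z_β = 2.883 − 1.960 = 0.923.
Power = Φ(0.923) = 0.822.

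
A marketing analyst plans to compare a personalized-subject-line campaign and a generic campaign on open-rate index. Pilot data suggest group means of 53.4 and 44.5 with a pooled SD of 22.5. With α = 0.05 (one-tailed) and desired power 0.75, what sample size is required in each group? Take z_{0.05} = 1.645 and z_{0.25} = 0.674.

Cohen's d = |M₁ − M₂| / SD_pooled = |53.4 − 44.5| / 22.5 = 8.9 / 22.5 = 0.396.
For two independent groups with equal n: n = 2·((z_{α} + z_β) / d)².
z_{α} + z_β = 1.645 + 0.674 = 2.319.
n = 2 × (2.319 / 0.396)² = 2 × 5.856² = 2 × 34.29 = 68.6.
Round up to the next whole participant.

n = 69 per group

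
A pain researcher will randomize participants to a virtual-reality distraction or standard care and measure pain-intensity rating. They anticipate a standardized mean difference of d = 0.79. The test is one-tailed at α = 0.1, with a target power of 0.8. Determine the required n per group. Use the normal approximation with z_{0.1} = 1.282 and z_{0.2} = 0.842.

For two independent groups with equal n: n = 2·((z_{α} + z_β) / d)².
z_{α} + z_β = 1.282 + 0.842 = 2.124.
n = 2 × (2.124 / 0.79)² = 2 × 2.689² = 2 × 7.23 = 14.5.
Round up to the next whole participant.

n = 15 per group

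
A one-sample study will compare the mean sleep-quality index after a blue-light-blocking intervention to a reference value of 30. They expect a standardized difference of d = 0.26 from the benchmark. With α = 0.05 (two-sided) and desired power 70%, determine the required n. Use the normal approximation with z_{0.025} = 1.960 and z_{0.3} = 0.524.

For a one-sample test: n = ((z_{α/2} + z_β) / d)².
z_{α/2} + z_β = 1.960 + 0.524 = 2.484.
n = (2.484 / 0.26)² = 9.554² = 91.28.
Round up.

n = 92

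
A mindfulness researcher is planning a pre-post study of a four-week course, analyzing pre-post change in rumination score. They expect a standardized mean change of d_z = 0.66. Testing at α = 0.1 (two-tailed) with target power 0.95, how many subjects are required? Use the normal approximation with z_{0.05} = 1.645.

n = 25 pairs

For a paired (one-sample on differences) test: n = ((z_{α/2} + z_β) / d)².
z_{α/2} + z_β = 1.645 + 1.645 = 3.290.
n = (3.290 / 0.66)² = 4.985² = 24.85.
Round up.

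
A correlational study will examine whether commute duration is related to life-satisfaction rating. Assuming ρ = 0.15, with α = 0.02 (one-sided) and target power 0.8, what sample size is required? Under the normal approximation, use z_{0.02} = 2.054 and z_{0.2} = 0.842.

n = 371

Fisher's z: C = ½·ln((1+r)/(1−r)) = ½·ln(1.3529) = 0.1511.
n = ((z_{α} + z_β)/C)² + 3.
(2.054 + 0.842) / 0.1511 = 2.896 / 0.1511 = 19.166.
n = 19.166² + 3 = 367.34 + 3 = 370.3.
Round up.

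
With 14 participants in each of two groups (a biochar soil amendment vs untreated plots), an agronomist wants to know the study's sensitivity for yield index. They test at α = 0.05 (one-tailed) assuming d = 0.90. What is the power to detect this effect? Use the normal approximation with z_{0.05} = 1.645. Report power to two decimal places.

power ≈ 0.77

For two equal groups, power = Φ(d·√(n/2) − z_{α}).
d·√(n/2) = 0.90 × √(14/2) = 0.90 × 2.646 = 2.381.
z_β = 2.381 − 1.645 = 0.736.
Power = Φ(0.736) = 0.769.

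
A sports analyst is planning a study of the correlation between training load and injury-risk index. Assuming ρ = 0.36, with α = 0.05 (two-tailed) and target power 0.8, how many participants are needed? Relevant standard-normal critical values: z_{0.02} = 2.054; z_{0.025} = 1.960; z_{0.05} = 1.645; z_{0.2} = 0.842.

n = 59

Fisher's z: C = ½·ln((1+r)/(1−r)) = ½·ln(2.1250) = 0.3769.
n = ((z_{α/2} + z_β)/C)² + 3.
(1.960 + 0.842) / 0.3769 = 2.802 / 0.3769 = 7.434.
n = 7.434² + 3 = 55.27 + 3 = 58.3.
Round up.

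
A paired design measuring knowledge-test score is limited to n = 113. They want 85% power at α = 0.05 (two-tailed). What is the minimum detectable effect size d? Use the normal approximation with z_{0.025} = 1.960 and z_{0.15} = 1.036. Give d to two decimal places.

For a single sample (or paired design) of n = 113: d_min = (z_{α/2} + z_β)/√n.
z-sum = 1.960 + 1.036 = 2.996.
d_min = 2.996 / √113 = 2.996 / 10.630 = 0.282.

d_min ≈ 0.28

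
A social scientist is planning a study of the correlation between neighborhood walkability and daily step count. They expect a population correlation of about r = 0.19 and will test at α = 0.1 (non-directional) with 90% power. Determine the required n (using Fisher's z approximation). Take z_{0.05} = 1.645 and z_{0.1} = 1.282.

Fisher's z: C = ½·ln((1+r)/(1−r)) = ½·ln(1.4691) = 0.1923.
n = ((z_{α/2} + z_β)/C)² + 3.
(1.645 + 1.282) / 0.1923 = 2.927 / 0.1923 = 15.221.
n = 15.221² + 3 = 231.68 + 3 = 234.7.
Round up.

n = 235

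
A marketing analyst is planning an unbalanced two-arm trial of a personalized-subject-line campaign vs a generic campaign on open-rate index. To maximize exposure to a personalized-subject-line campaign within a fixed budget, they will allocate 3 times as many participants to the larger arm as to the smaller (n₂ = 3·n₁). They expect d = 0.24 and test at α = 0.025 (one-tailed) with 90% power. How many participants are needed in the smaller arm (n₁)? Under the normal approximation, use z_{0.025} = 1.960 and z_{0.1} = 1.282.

n₁ = 244

With allocation ratio k = n₂/n₁ = 3, Var(x̄₁−x̄₂) = σ²(1/n₁ + 1/(k·n₁)) = σ²·(k+1)/(k·n₁).
So n₁ = (1 + 1/k)·((z_{α} + z_β)/d)² = 1.333 × (3.242/0.24)².
n₁ = 1.333 × 182.48 = 243.3.
Round up: n₁ = 244, giving n₂ = 3 × 244 = 732.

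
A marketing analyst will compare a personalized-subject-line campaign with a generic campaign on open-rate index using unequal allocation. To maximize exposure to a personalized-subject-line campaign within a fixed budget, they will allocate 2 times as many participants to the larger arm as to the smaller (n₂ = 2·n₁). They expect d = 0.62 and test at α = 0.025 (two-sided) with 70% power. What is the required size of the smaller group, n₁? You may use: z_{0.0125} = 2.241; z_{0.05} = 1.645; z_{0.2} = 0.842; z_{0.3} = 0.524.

With allocation ratio k = n₂/n₁ = 2, Var(x̄₁−x̄₂) = σ²(1/n₁ + 1/(k·n₁)) = σ²·(k+1)/(k·n₁).
So n₁ = (1 + 1/k)·((z_{α/2} + z_β)/d)² = 1.500 × (2.765/0.62)².
n₁ = 1.500 × 19.89 = 29.8.
Round up: n₁ = 30, giving n₂ = 2 × 30 = 60.

n₁ = 30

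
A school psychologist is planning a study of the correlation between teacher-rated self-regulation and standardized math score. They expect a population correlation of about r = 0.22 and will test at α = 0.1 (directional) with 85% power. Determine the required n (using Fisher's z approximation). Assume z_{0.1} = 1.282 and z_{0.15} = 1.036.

n = 111

Fisher's z: C = ½·ln((1+r)/(1−r)) = ½·ln(1.5641) = 0.2237.
n = ((z_{α} + z_β)/C)² + 3.
(1.282 + 1.036) / 0.2237 = 2.318 / 0.2237 = 10.362.
n = 10.362² + 3 = 107.37 + 3 = 110.4.
Round up.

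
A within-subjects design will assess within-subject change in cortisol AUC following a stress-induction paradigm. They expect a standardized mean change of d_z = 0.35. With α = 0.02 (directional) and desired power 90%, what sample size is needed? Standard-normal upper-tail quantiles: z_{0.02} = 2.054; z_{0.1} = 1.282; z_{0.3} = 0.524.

n = 91 pairs

For a paired (one-sample on differences) test: n = ((z_{α} + z_β) / d)².
z_{α} + z_β = 2.054 + 1.282 = 3.336.
n = (3.336 / 0.35)² = 9.531² = 90.85.
Round up.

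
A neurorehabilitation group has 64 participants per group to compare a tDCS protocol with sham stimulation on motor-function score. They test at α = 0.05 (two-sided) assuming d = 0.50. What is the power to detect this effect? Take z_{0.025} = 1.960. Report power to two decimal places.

For two equal groups, power = Φ(d·√(n/2) − z_{α/2}).
d·√(n/2) = 0.50 × √(64/2) = 0.50 × 5.657 = 2.828.
z_β = 2.828 − 1.960 = 0.868.
Power = Φ(0.868) = 0.807.

power ≈ 0.81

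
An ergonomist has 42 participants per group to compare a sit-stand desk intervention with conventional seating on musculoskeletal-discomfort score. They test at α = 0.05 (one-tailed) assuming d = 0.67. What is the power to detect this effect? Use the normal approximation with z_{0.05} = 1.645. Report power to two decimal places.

power ≈ 0.92

For two equal groups, power = Φ(d·√(n/2) − z_{α}).
d·√(n/2) = 0.67 × √(42/2) = 0.67 × 4.583 = 3.070.
z_β = 3.070 − 1.645 = 1.425.
Power = Φ(1.425) = 0.923.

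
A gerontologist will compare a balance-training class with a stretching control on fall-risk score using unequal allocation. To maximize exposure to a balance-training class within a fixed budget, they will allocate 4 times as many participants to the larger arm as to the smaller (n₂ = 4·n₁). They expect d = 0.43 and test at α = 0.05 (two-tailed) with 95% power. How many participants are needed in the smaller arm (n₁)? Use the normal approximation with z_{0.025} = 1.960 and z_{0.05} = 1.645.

With allocation ratio k = n₂/n₁ = 4, Var(x̄₁−x̄₂) = σ²(1/n₁ + 1/(k·n₁)) = σ²·(k+1)/(k·n₁).
So n₁ = (1 + 1/k)·((z_{α/2} + z_β)/d)² = 1.250 × (3.605/0.43)².
n₁ = 1.250 × 70.29 = 87.9.
Round up: n₁ = 88, giving n₂ = 4 × 88 = 352.

n₁ = 88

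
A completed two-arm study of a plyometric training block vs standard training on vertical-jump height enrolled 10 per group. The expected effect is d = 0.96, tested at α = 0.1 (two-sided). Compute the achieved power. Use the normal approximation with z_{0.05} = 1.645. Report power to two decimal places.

power ≈ 0.69

For two equal groups, power = Φ(d·√(n/2) − z_{α/2}).
d·√(n/2) = 0.96 × √(10/2) = 0.96 × 2.236 = 2.147.
z_β = 2.147 − 1.645 = 0.502.
Power = Φ(0.502) = 0.692.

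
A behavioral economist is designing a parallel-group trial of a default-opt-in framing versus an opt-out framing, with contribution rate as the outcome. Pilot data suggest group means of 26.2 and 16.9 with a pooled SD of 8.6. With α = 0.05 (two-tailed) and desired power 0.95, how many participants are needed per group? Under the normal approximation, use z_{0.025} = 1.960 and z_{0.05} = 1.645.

n = 23 per group

Cohen's d = |M₁ − M₂| / SD_pooled = |26.2 − 16.9| / 8.6 = 9.3 / 8.6 = 1.081.
For two independent groups with equal n: n = 2·((z_{α/2} + z_β) / d)².
z_{α/2} + z_β = 1.960 + 1.645 = 3.605.
n = 2 × (3.605 / 1.081)² = 2 × 3.335² = 2 × 11.12 = 22.2.
Round up to the next whole participant.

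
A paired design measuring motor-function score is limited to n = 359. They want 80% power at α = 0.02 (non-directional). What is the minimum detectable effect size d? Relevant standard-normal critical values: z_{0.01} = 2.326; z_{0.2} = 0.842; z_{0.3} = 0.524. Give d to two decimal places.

d_min ≈ 0.17

For a single sample (or paired design) of n = 359: d_min = (z_{α/2} + z_β)/√n.
z-sum = 2.326 + 0.842 = 3.168.
d_min = 3.168 / √359 = 3.168 / 18.947 = 0.167.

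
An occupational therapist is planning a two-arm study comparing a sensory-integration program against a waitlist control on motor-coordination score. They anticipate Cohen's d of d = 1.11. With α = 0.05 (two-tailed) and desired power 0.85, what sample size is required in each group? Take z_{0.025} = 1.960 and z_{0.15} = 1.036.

n = 15 per group

For two independent groups with equal n: n = 2·((z_{α/2} + z_β) / d)².
z_{α/2} + z_β = 1.960 + 1.036 = 2.996.
n = 2 × (2.996 / 1.11)² = 2 × 2.699² = 2 × 7.29 = 14.6.
Round up to the next whole participant.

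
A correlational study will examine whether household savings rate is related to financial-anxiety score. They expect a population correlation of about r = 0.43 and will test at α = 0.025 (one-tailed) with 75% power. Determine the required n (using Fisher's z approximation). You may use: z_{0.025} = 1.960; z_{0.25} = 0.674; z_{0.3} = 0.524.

Fisher's z: C = ½·ln((1+r)/(1−r)) = ½·ln(2.5088) = 0.4599.
n = ((z_{α} + z_β)/C)² + 3.
(1.960 + 0.674) / 0.4599 = 2.634 / 0.4599 = 5.727.
n = 5.727² + 3 = 32.80 + 3 = 35.8.
Round up.

n = 36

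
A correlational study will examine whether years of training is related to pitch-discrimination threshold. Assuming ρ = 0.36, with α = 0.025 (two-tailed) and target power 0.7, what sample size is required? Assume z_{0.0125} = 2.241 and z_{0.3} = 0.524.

n = 57

Fisher's z: C = ½·ln((1+r)/(1−r)) = ½·ln(2.1250) = 0.3769.
n = ((z_{α/2} + z_β)/C)² + 3.
(2.241 + 0.524) / 0.3769 = 2.765 / 0.3769 = 7.336.
n = 7.336² + 3 = 53.82 + 3 = 56.8.
Round up.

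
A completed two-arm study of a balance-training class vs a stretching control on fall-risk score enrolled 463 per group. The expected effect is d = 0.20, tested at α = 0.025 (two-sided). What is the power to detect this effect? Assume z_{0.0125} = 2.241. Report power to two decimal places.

For two equal groups, power = Φ(d·√(n/2) − z_{α/2}).
d·√(n/2) = 0.20 × √(463/2) = 0.20 × 15.215 = 3.043.
z_β = 3.043 − 2.241 = 0.802.
Power = Φ(0.802) = 0.789.

power ≈ 0.79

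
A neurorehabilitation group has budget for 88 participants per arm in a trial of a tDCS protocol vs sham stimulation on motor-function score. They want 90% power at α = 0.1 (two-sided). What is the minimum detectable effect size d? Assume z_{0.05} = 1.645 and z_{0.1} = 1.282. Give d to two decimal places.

d_min ≈ 0.44

For two independent groups of n = 88 each: d_min = (z_{α/2} + z_β)·√(2/n).
z-sum = 1.645 + 1.282 = 2.927.
d_min = 2.927 × √(2/88) = 2.927 × 0.1508 = 0.441.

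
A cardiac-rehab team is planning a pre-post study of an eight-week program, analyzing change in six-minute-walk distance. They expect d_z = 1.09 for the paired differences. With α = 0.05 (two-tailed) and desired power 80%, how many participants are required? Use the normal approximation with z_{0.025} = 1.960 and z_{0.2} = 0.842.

For a paired (one-sample on differences) test: n = ((z_{α/2} + z_β) / d)².
z_{α/2} + z_β = 1.960 + 0.842 = 2.802.
n = (2.802 / 1.09)² = 2.571² = 6.61.
Round up.

n = 7 pairs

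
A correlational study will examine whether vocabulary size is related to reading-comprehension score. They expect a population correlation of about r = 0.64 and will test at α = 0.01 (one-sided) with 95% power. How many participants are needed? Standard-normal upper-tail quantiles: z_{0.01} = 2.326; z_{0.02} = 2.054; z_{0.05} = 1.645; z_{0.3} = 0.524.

Fisher's z: C = ½·ln((1+r)/(1−r)) = ½·ln(4.5556) = 0.7582.
n = ((z_{α} + z_β)/C)² + 3.
(2.326 + 1.645) / 0.7582 = 3.971 / 0.7582 = 5.237.
n = 5.237² + 3 = 27.43 + 3 = 30.4.
Round up.

n = 31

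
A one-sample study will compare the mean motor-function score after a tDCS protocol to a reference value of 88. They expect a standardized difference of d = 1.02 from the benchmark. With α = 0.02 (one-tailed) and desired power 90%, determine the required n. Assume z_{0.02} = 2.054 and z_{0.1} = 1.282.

For a one-sample test: n = ((z_{α} + z_β) / d)².
z_{α} + z_β = 2.054 + 1.282 = 3.336.
n = (3.336 / 1.02)² = 3.271² = 10.70.
Round up.

n = 11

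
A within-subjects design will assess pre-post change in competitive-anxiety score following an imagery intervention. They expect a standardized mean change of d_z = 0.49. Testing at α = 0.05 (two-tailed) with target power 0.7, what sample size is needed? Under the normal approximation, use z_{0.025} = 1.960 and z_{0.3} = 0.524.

For a paired (one-sample on differences) test: n = ((z_{α/2} + z_β) / d)².
z_{α/2} + z_β = 1.960 + 0.524 = 2.484.
n = (2.484 / 0.49)² = 5.069² = 25.70.
Round up.

n = 26 pairs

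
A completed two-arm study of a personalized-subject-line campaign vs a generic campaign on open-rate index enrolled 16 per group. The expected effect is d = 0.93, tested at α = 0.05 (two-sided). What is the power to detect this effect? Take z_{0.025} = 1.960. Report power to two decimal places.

For two equal groups, power = Φ(d·√(n/2) − z_{α/2}).
d·√(n/2) = 0.93 × √(16/2) = 0.93 × 2.828 = 2.630.
z_β = 2.630 − 1.960 = 0.670.
Power = Φ(0.670) = 0.749.

power ≈ 0.75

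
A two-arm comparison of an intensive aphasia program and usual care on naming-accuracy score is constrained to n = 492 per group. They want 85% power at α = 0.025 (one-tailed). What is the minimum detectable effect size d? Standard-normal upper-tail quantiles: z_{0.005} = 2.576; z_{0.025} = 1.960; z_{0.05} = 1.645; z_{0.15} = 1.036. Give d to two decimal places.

For two independent groups of n = 492 each: d_min = (z_{α} + z_β)·√(2/n).
z-sum = 1.960 + 1.036 = 2.996.
d_min = 2.996 × √(2/492) = 2.996 × 0.0638 = 0.191.

d_min ≈ 0.19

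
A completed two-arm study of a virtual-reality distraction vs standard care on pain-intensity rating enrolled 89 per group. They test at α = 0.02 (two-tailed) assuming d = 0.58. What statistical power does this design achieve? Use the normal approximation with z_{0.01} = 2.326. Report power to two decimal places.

power ≈ 0.94

For two equal groups, power = Φ(d·√(n/2) − z_{α/2}).
d·√(n/2) = 0.58 × √(89/2) = 0.58 × 6.671 = 3.869.
z_β = 3.869 − 2.326 = 1.543.
Power = Φ(1.543) = 0.939.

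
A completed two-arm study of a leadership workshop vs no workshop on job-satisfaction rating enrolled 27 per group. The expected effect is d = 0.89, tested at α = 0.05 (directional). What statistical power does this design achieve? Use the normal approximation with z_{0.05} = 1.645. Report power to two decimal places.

For two equal groups, power = Φ(d·√(n/2) − z_{α}).
d·√(n/2) = 0.89 × √(27/2) = 0.89 × 3.674 = 3.270.
z_β = 3.270 − 1.645 = 1.625.
Power = Φ(1.625) = 0.948.

power ≈ 0.95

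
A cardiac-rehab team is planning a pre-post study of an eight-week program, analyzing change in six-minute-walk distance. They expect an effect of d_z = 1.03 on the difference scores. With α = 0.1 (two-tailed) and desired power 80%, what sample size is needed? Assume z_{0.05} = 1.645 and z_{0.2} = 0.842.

n = 6 pairs

For a paired (one-sample on differences) test: n = ((z_{α/2} + z_β) / d)².
z_{α/2} + z_β = 1.645 + 0.842 = 2.487.
n = (2.487 / 1.03)² = 2.415² = 5.83.
Round up.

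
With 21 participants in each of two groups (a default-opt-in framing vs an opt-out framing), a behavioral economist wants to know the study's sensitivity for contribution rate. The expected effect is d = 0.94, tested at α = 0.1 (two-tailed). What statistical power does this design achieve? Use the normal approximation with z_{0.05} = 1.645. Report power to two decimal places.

power ≈ 0.92

For two equal groups, power = Φ(d·√(n/2) − z_{α/2}).
d·√(n/2) = 0.94 × √(21/2) = 0.94 × 3.240 = 3.046.
z_β = 3.046 − 1.645 = 1.401.
Power = Φ(1.401) = 0.919.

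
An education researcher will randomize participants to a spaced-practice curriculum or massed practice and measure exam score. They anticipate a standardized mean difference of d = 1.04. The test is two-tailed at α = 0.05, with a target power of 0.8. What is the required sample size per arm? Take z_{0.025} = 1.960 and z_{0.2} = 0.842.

n = 15 per group

For two independent groups with equal n: n = 2·((z_{α/2} + z_β) / d)².
z_{α/2} + z_β = 1.960 + 0.842 = 2.802.
n = 2 × (2.802 / 1.04)² = 2 × 2.694² = 2 × 7.26 = 14.5.
Round up to the next whole participant.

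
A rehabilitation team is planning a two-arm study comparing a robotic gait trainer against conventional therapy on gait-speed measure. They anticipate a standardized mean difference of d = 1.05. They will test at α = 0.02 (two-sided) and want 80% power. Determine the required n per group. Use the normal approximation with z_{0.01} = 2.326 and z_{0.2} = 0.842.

n = 19 per group

For two independent groups with equal n: n = 2·((z_{α/2} + z_β) / d)².
z_{α/2} + z_β = 2.326 + 0.842 = 3.168.
n = 2 × (3.168 / 1.05)² = 2 × 3.017² = 2 × 9.10 = 18.2.
Round up to the next whole participant.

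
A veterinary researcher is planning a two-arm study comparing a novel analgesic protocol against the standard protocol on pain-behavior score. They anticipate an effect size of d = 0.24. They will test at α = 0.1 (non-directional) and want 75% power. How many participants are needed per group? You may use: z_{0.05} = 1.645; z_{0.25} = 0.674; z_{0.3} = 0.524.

For two independent groups with equal n: n = 2·((z_{α/2} + z_β) / d)².
z_{α/2} + z_β = 1.645 + 0.674 = 2.319.
n = 2 × (2.319 / 0.24)² = 2 × 9.662² = 2 × 93.36 = 186.7.
Round up to the next whole participant.

n = 187 per group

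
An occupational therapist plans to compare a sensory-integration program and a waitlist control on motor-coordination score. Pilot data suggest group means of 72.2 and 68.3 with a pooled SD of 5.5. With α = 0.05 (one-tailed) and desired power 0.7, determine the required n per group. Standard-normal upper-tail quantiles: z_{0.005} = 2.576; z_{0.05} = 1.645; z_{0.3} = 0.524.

Cohen's d = |M₁ − M₂| / SD_pooled = |72.2 − 68.3| / 5.5 = 3.9 / 5.5 = 0.709.
For two independent groups with equal n: n = 2·((z_{α} + z_β) / d)².
z_{α} + z_β = 1.645 + 0.524 = 2.169.
n = 2 × (2.169 / 0.709)² = 2 × 3.059² = 2 × 9.36 = 18.7.
Round up to the next whole participant.

n = 19 per group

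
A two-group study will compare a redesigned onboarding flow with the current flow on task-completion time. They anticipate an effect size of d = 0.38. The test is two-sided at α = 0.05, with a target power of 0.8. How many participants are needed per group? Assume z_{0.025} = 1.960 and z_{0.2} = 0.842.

For two independent groups with equal n: n = 2·((z_{α/2} + z_β) / d)².
z_{α/2} + z_β = 1.960 + 0.842 = 2.802.
n = 2 × (2.802 / 0.38)² = 2 × 7.374² = 2 × 54.37 = 108.7.
Round up to the next whole participant.

n = 109 per group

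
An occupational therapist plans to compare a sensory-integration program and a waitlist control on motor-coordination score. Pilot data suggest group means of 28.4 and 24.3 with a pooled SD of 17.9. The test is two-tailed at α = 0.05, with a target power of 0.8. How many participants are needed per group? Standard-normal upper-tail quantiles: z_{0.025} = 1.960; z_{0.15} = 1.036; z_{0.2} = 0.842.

n = 300 per group

Cohen's d = |M₁ − M₂| / SD_pooled = |28.4 − 24.3| / 17.9 = 4.1 / 17.9 = 0.229.
For two independent groups with equal n: n = 2·((z_{α/2} + z_β) / d)².
z_{α/2} + z_β = 1.960 + 0.842 = 2.802.
n = 2 × (2.802 / 0.229)² = 2 × 12.236² = 2 × 149.71 = 299.4.
Round up to the next whole participant.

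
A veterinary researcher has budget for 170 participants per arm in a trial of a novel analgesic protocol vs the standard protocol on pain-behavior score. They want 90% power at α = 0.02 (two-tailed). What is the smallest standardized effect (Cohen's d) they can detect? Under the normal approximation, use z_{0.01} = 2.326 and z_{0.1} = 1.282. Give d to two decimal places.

For two independent groups of n = 170 each: d_min = (z_{α/2} + z_β)·√(2/n).
z-sum = 2.326 + 1.282 = 3.608.
d_min = 3.608 × √(2/170) = 3.608 × 0.1085 = 0.391.

d_min ≈ 0.39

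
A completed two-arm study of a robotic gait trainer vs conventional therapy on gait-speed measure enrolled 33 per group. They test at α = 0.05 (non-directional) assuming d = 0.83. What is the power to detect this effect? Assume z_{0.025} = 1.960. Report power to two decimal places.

power ≈ 0.92

For two equal groups, power = Φ(d·√(n/2) − z_{α/2}).
d·√(n/2) = 0.83 × √(33/2) = 0.83 × 4.062 = 3.371.
z_β = 3.371 − 1.960 = 1.411.
Power = Φ(1.411) = 0.921.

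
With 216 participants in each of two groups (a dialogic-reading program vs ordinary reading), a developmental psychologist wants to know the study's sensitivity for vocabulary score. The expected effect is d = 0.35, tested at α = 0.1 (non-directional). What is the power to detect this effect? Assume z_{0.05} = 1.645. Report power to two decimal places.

For two equal groups, power = Φ(d·√(n/2) − z_{α/2}).
d·√(n/2) = 0.35 × √(216/2) = 0.35 × 10.392 = 3.637.
z_β = 3.637 − 1.645 = 1.992.
Power = Φ(1.992) = 0.977.

power ≈ 0.98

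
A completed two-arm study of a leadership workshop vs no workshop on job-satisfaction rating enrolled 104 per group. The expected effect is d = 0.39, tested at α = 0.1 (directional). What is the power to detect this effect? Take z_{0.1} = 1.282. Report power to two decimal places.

For two equal groups, power = Φ(d·√(n/2) − z_{α}).
d·√(n/2) = 0.39 × √(104/2) = 0.39 × 7.211 = 2.812.
z_β = 2.812 − 1.282 = 1.530.
Power = Φ(1.530) = 0.937.

power ≈ 0.94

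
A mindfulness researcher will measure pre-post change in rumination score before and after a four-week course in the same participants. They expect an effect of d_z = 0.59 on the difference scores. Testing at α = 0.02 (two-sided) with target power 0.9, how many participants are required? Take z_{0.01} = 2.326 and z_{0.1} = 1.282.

For a paired (one-sample on differences) test: n = ((z_{α/2} + z_β) / d)².
z_{α/2} + z_β = 2.326 + 1.282 = 3.608.
n = (3.608 / 0.59)² = 6.115² = 37.40.
Round up.

n = 38 pairs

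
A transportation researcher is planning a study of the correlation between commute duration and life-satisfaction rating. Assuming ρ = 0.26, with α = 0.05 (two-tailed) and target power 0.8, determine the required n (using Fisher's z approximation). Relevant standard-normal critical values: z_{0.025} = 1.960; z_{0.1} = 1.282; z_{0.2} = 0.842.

Fisher's z: C = ½·ln((1+r)/(1−r)) = ½·ln(1.7027) = 0.2661.
n = ((z_{α/2} + z_β)/C)² + 3.
(1.960 + 0.842) / 0.2661 = 2.802 / 0.2661 = 10.530.
n = 10.530² + 3 = 110.88 + 3 = 113.9.
Round up.

n = 114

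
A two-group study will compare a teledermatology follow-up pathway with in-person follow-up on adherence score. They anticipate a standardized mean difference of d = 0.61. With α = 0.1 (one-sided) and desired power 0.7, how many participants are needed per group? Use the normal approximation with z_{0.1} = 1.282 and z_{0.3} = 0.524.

n = 18 per group

For two independent groups with equal n: n = 2·((z_{α} + z_β) / d)².
z_{α} + z_β = 1.282 + 0.524 = 1.806.
n = 2 × (1.806 / 0.61)² = 2 × 2.961² = 2 × 8.77 = 17.5.
Round up to the next whole participant.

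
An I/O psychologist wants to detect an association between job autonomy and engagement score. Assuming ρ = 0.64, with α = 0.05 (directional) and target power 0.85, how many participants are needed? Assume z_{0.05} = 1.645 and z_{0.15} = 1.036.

Fisher's z: C = ½·ln((1+r)/(1−r)) = ½·ln(4.5556) = 0.7582.
n = ((z_{α} + z_β)/C)² + 3.
(1.645 + 1.036) / 0.7582 = 2.681 / 0.7582 = 3.536.
n = 3.536² + 3 = 12.50 + 3 = 15.5.
Round up.

n = 16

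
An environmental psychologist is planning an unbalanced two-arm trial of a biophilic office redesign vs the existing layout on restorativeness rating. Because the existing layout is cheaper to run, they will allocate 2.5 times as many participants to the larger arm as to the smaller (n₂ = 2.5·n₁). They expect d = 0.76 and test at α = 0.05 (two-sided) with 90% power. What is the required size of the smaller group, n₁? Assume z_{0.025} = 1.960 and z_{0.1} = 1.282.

n₁ = 26

With allocation ratio k = n₂/n₁ = 2.5, Var(x̄₁−x̄₂) = σ²(1/n₁ + 1/(k·n₁)) = σ²·(k+1)/(k·n₁).
So n₁ = (1 + 1/k)·((z_{α/2} + z_β)/d)² = 1.400 × (3.242/0.76)².
n₁ = 1.400 × 18.20 = 25.5.
Round up: n₁ = 26, giving n₂ = 2.5 × 26 = 65.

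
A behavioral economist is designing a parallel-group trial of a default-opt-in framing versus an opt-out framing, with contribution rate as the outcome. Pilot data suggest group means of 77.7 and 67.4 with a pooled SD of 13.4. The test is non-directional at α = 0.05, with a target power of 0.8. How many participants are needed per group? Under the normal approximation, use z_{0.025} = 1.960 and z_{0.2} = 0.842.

Cohen's d = |M₁ − M₂| / SD_pooled = |77.7 − 67.4| / 13.4 = 10.3 / 13.4 = 0.769.
For two independent groups with equal n: n = 2·((z_{α/2} + z_β) / d)².
z_{α/2} + z_β = 1.960 + 0.842 = 2.802.
n = 2 × (2.802 / 0.769)² = 2 × 3.644² = 2 × 13.28 = 26.6.
Round up to the next whole participant.

n = 27 per group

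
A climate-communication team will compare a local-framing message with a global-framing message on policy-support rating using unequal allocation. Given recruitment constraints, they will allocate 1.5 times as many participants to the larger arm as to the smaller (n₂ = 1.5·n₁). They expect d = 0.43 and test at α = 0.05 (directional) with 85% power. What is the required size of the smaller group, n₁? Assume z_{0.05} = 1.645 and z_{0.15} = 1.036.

With allocation ratio k = n₂/n₁ = 1.5, Var(x̄₁−x̄₂) = σ²(1/n₁ + 1/(k·n₁)) = σ²·(k+1)/(k·n₁).
So n₁ = (1 + 1/k)·((z_{α} + z_β)/d)² = 1.667 × (2.681/0.43)².
n₁ = 1.667 × 38.87 = 64.8.
Round up: n₁ = 65, giving n₂ = ⌈1.5 × 65⌉ = ⌈97.5⌉ = 98.

n₁ = 65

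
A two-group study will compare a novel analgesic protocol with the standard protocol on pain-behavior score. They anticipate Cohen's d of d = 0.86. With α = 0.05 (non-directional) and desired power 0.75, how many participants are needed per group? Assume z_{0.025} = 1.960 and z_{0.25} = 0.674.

For two independent groups with equal n: n = 2·((z_{α/2} + z_β) / d)².
z_{α/2} + z_β = 1.960 + 0.674 = 2.634.
n = 2 × (2.634 / 0.86)² = 2 × 3.063² = 2 × 9.38 = 18.8.
Round up to the next whole participant.

n = 19 per group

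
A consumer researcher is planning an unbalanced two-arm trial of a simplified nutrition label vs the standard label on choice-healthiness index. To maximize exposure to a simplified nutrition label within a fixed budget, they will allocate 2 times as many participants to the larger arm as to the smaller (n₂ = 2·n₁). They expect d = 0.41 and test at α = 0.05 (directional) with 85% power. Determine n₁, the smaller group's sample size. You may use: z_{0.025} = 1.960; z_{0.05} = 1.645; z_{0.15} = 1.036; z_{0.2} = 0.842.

n₁ = 65

With allocation ratio k = n₂/n₁ = 2, Var(x̄₁−x̄₂) = σ²(1/n₁ + 1/(k·n₁)) = σ²·(k+1)/(k·n₁).
So n₁ = (1 + 1/k)·((z_{α} + z_β)/d)² = 1.500 × (2.681/0.41)².
n₁ = 1.500 × 42.76 = 64.1.
Round up: n₁ = 65, giving n₂ = 2 × 65 = 130.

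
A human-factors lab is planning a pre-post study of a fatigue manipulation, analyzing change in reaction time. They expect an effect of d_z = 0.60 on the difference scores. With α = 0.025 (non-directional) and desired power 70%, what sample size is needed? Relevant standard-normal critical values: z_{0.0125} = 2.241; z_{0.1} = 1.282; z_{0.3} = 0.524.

n = 22 pairs

For a paired (one-sample on differences) test: n = ((z_{α/2} + z_β) / d)².
z_{α/2} + z_β = 2.241 + 0.524 = 2.765.
n = (2.765 / 0.60)² = 4.608² = 21.24.
Round up.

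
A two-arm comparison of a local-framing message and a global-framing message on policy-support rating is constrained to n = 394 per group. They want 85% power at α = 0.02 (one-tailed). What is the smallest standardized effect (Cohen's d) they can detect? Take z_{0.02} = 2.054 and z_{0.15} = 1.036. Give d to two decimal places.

d_min ≈ 0.22

For two independent groups of n = 394 each: d_min = (z_{α} + z_β)·√(2/n).
z-sum = 2.054 + 1.036 = 3.090.
d_min = 3.090 × √(2/394) = 3.090 × 0.0712 = 0.220.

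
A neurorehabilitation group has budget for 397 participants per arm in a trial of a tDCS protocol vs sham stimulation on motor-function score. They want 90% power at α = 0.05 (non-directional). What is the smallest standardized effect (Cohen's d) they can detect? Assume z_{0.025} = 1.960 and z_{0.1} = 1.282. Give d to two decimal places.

d_min ≈ 0.23

For two independent groups of n = 397 each: d_min = (z_{α/2} + z_β)·√(2/n).
z-sum = 1.960 + 1.282 = 3.242.
d_min = 3.242 × √(2/397) = 3.242 × 0.0710 = 0.230.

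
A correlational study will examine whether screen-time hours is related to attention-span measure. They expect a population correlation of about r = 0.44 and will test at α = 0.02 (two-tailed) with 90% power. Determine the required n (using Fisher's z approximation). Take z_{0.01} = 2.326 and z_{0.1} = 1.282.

Fisher's z: C = ½·ln((1+r)/(1−r)) = ½·ln(2.5714) = 0.4722.
n = ((z_{α/2} + z_β)/C)² + 3.
(2.326 + 1.282) / 0.4722 = 3.608 / 0.4722 = 7.641.
n = 7.641² + 3 = 58.38 + 3 = 61.4.
Round up.

n = 62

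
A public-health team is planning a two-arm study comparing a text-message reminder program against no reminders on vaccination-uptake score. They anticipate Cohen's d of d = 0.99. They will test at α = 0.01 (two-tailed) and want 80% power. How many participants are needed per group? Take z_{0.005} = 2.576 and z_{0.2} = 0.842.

n = 24 per group

For two independent groups with equal n: n = 2·((z_{α/2} + z_β) / d)².
z_{α/2} + z_β = 2.576 + 0.842 = 3.418.
n = 2 × (3.418 / 0.99)² = 2 × 3.453² = 2 × 11.92 = 23.8.
Round up to the next whole participant.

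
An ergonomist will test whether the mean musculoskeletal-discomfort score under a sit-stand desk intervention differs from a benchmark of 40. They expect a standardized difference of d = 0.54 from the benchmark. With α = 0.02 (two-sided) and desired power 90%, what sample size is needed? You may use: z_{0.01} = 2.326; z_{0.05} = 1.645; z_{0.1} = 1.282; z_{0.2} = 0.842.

For a one-sample test: n = ((z_{α/2} + z_β) / d)².
z_{α/2} + z_β = 2.326 + 1.282 = 3.608.
n = (3.608 / 0.54)² = 6.681² = 44.64.
Round up.

n = 45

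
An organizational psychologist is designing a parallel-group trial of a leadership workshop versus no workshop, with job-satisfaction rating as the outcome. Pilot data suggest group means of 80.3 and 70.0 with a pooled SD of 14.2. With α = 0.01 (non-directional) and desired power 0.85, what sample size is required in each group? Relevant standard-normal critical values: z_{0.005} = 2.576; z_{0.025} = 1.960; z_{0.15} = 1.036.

n = 50 per group

Cohen's d = |M₁ − M₂| / SD_pooled = |80.3 − 70.0| / 14.2 = 10.3 / 14.2 = 0.725.
For two independent groups with equal n: n = 2·((z_{α/2} + z_β) / d)².
z_{α/2} + z_β = 2.576 + 1.036 = 3.612.
n = 2 × (3.612 / 0.725)² = 2 × 4.982² = 2 × 24.82 = 49.6.
Round up to the next whole participant.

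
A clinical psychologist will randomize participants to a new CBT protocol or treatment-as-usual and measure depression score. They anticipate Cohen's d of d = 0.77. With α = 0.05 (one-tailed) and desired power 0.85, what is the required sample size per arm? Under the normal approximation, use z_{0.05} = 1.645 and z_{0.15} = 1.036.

For two independent groups with equal n: n = 2·((z_{α} + z_β) / d)².
z_{α} + z_β = 1.645 + 1.036 = 2.681.
n = 2 × (2.681 / 0.77)² = 2 × 3.482² = 2 × 12.12 = 24.2.
Round up to the next whole participant.

n = 25 per group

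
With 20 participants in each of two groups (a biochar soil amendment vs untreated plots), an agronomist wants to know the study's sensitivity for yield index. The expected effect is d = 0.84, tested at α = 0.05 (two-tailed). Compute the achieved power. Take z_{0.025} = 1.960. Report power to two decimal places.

For two equal groups, power = Φ(d·√(n/2) − z_{α/2}).
d·√(n/2) = 0.84 × √(20/2) = 0.84 × 3.162 = 2.656.
z_β = 2.656 − 1.960 = 0.696.
Power = Φ(0.696) = 0.757.

power ≈ 0.76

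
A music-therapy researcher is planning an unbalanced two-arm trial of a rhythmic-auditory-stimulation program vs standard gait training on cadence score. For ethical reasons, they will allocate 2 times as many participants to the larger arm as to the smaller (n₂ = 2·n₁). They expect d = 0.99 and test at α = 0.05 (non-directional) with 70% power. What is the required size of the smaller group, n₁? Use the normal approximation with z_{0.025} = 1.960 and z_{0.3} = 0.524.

n₁ = 10

With allocation ratio k = n₂/n₁ = 2, Var(x̄₁−x̄₂) = σ²(1/n₁ + 1/(k·n₁)) = σ²·(k+1)/(k·n₁).
So n₁ = (1 + 1/k)·((z_{α/2} + z_β)/d)² = 1.500 × (2.484/0.99)².
n₁ = 1.500 × 6.30 = 9.4.
Round up: n₁ = 10, giving n₂ = 2 × 10 = 20.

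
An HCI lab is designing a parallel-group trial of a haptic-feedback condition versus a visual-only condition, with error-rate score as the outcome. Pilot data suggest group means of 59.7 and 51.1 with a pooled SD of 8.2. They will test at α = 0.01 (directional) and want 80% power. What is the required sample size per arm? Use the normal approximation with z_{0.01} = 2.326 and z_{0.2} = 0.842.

Cohen's d = |M₁ − M₂| / SD_pooled = |59.7 − 51.1| / 8.2 = 8.6 / 8.2 = 1.049.
For two independent groups with equal n: n = 2·((z_{α} + z_β) / d)².
z_{α} + z_β = 2.326 + 0.842 = 3.168.
n = 2 × (3.168 / 1.049)² = 2 × 3.020² = 2 × 9.12 = 18.2.
Round up to the next whole participant.

n = 19 per group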